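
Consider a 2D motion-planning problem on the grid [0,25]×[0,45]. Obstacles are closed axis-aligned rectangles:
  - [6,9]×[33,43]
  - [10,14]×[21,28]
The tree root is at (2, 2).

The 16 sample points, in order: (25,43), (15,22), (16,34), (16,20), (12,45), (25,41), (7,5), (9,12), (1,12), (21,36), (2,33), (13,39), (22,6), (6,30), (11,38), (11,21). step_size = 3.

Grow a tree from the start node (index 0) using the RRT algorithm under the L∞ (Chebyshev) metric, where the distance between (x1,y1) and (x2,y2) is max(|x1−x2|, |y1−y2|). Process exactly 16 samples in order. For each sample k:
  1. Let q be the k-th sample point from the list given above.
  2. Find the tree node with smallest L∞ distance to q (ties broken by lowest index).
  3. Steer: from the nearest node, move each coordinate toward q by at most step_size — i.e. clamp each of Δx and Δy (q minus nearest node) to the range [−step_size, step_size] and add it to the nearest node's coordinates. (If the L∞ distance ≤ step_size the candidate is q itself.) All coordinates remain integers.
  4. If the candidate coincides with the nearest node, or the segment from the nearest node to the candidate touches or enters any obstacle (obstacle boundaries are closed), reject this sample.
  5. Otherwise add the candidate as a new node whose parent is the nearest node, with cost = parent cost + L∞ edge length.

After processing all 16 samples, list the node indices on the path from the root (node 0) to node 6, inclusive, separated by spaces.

1. q=(25,43) nearest=0 d=41 new=(5,5) → add node 1 parent=0 cost=3
2. q=(15,22) nearest=1 d=17 new=(8,8) → add node 2 parent=1 cost=6
3. q=(16,34) nearest=2 d=26 new=(11,11) → add node 3 parent=2 cost=9
4. q=(16,20) nearest=3 d=9 new=(14,14) → add node 4 parent=3 cost=12
5. q=(12,45) nearest=4 d=31 new=(12,17) → add node 5 parent=4 cost=15
6. q=(25,41) nearest=5 d=24 new=(15,20) → add node 6 parent=5 cost=18
7. q=(7,5) nearest=1 d=2 new=(7,5) → add node 7 parent=1 cost=5
8. q=(9,12) nearest=3 d=2 new=(9,12) → add node 8 parent=3 cost=11
9. q=(1,12) nearest=1 d=7 new=(2,8) → add node 9 parent=1 cost=6
10. q=(21,36) nearest=6 d=16 new=(18,23) → add node 10 parent=6 cost=21
11. q=(2,33) nearest=6 d=13 new=(12,23) → blocked by [10,14]×[21,28], reject
12. q=(13,39) nearest=10 d=16 new=(15,26) → add node 11 parent=10 cost=24
13. q=(22,6) nearest=4 d=8 new=(17,11) → add node 12 parent=4 cost=15
14. q=(6,30) nearest=11 d=9 new=(12,29) → blocked by [10,14]×[21,28], reject
15. q=(11,38) nearest=11 d=12 new=(12,29) → blocked by [10,14]×[21,28], reject
16. q=(11,21) nearest=5 d=4 new=(11,20) → add node 13 parent=5 cost=18

Path: 0 1 2 3 4 5 6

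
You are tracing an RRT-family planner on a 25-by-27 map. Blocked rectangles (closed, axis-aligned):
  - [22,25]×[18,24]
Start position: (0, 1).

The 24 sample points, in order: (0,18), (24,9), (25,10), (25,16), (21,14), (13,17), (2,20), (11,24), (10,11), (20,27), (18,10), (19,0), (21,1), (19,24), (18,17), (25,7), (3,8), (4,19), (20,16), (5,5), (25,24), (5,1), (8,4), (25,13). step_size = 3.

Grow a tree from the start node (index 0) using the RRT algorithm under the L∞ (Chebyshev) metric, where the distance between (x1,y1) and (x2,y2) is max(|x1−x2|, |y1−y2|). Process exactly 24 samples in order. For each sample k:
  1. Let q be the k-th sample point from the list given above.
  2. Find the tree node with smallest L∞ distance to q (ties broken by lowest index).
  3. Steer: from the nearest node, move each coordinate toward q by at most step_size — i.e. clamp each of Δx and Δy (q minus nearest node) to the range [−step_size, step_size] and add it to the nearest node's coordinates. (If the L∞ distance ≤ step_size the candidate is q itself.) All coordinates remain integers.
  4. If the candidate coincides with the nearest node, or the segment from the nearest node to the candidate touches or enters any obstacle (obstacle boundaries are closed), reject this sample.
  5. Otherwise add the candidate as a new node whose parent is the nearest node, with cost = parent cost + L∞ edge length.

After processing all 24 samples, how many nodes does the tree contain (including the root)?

1. q=(0,18) nearest=0 d=17 new=(0,4) → add node 1 parent=0 cost=3
2. q=(24,9) nearest=0 d=24 new=(3,4) → add node 2 parent=0 cost=3
3. q=(25,10) nearest=2 d=22 new=(6,7) → add node 3 parent=2 cost=6
4. q=(25,16) nearest=3 d=19 new=(9,10) → add node 4 parent=3 cost=9
5. q=(21,14) nearest=4 d=12 new=(12,13) → add node 5 parent=4 cost=12
6. q=(13,17) nearest=5 d=4 new=(13,16) → add node 6 parent=5 cost=15
7. q=(2,20) nearest=4 d=10 new=(6,13) → add node 7 parent=4 cost=12
8. q=(11,24) nearest=6 d=8 new=(11,19) → add node 8 parent=6 cost=18
9. q=(10,11) nearest=4 d=1 new=(10,11) → add node 9 parent=4 cost=10
10. q=(20,27) nearest=8 d=9 new=(14,22) → add node 10 parent=8 cost=21
11. q=(18,10) nearest=5 d=6 new=(15,10) → add node 11 parent=5 cost=15
12. q=(19,0) nearest=4 d=10 new=(12,7) → add node 12 parent=4 cost=12
13. q=(21,1) nearest=11 d=9 new=(18,7) → add node 13 parent=11 cost=18
14. q=(19,24) nearest=10 d=5 new=(17,24) → add node 14 parent=10 cost=24
15. q=(18,17) nearest=6 d=5 new=(16,17) → add node 15 parent=6 cost=18
16. q=(25,7) nearest=13 d=7 new=(21,7) → add node 16 parent=13 cost=21
17. q=(3,8) nearest=3 d=3 new=(3,8) → add node 17 parent=3 cost=9
18. q=(4,19) nearest=7 d=6 new=(4,16) → add node 18 parent=7 cost=15
19. q=(20,16) nearest=15 d=4 new=(19,16) → add node 19 parent=15 cost=21
20. q=(5,5) nearest=2 d=2 new=(5,5) → add node 20 parent=2 cost=5
21. q=(25,24) nearest=14 d=8 new=(20,24) → add node 21 parent=14 cost=27
22. q=(5,1) nearest=2 d=3 new=(5,1) → add node 22 parent=2 cost=6
23. q=(8,4) nearest=3 d=3 new=(8,4) → add node 23 parent=3 cost=9
24. q=(25,13) nearest=16 d=6 new=(24,10) → add node 24 parent=16 cost=24

Node count: 25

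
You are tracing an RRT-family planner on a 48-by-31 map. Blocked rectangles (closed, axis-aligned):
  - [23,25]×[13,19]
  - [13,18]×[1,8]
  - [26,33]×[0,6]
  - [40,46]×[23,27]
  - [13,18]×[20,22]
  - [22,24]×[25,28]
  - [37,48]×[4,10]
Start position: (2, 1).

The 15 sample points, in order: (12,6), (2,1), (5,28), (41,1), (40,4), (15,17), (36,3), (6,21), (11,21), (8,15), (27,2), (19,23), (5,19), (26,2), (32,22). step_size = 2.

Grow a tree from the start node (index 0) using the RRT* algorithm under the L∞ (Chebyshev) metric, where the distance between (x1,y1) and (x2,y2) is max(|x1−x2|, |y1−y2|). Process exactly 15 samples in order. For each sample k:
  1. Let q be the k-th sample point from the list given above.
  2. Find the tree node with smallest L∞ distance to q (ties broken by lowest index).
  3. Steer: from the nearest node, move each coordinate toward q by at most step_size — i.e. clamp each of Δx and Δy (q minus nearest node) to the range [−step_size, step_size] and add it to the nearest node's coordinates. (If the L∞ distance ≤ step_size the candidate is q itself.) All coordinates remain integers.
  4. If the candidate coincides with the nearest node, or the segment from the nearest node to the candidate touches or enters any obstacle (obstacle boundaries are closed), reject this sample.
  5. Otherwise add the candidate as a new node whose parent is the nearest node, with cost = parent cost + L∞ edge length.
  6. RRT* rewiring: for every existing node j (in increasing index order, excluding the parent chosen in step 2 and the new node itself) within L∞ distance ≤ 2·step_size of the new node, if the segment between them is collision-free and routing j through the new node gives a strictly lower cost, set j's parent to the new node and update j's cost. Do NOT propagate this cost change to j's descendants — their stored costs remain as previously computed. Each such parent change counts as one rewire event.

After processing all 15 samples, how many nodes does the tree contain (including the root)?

Node count: 12

1. q=(12,6) nearest=0 d=10 new=(4,3) → add node 1 parent=0 cost=2
2. q=(2,1) nearest=0 d=0 → coincident, reject
3. q=(5,28) nearest=1 d=25 new=(5,5) → add node 2 parent=1 cost=4
4. q=(41,1) nearest=2 d=36 new=(7,3) → add node 3 parent=2 cost=6
5. q=(40,4) nearest=3 d=33 new=(9,4) → add node 4 parent=3 cost=8
6. q=(15,17) nearest=2 d=12 new=(7,7) → add node 5 parent=2 cost=6
7. q=(36,3) nearest=4 d=27 new=(11,3) → add node 6 parent=4 cost=10
8. q=(6,21) nearest=5 d=14 new=(6,9) → add node 7 parent=5 cost=8
9. q=(11,21) nearest=7 d=12 new=(8,11) → add node 8 parent=7 cost=10
10. q=(8,15) nearest=8 d=4 new=(8,13) → add node 9 parent=8 cost=12
11. q=(27,2) nearest=6 d=16 new=(13,2) → blocked by [13,18]×[1,8], reject
12. q=(19,23) nearest=9 d=11 new=(10,15) → add node 10 parent=9 cost=14
13. q=(5,19) nearest=10 d=5 new=(8,17) → add node 11 parent=10 cost=16
14. q=(26,2) nearest=6 d=15 new=(13,2) → blocked by [13,18]×[1,8], reject
15. q=(32,22) nearest=6 d=21 new=(13,5) → blocked by [13,18]×[1,8], reject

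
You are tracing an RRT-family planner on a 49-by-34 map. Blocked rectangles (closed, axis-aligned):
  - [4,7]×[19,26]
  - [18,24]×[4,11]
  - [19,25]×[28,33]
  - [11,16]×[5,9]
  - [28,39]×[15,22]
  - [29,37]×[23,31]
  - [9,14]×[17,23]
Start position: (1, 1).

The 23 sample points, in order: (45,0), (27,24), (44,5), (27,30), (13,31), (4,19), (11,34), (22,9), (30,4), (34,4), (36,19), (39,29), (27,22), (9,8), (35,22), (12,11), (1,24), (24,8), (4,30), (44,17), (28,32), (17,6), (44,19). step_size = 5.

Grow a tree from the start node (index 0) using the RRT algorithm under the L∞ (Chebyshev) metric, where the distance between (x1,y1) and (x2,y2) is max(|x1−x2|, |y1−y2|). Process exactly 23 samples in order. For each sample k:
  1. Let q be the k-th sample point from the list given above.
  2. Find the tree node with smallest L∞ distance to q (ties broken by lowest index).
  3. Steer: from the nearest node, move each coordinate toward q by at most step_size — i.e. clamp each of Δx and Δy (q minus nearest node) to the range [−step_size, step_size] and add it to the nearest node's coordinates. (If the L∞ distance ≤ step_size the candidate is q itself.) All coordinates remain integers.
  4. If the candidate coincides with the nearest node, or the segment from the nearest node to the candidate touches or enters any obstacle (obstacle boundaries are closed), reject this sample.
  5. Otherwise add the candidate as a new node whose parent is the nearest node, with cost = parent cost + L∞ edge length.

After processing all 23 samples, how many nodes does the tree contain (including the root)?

Node count: 12

1. q=(45,0) nearest=0 d=44 new=(6,0) → add node 1 parent=0 cost=5
2. q=(27,24) nearest=1 d=24 new=(11,5) → blocked by [11,16]×[5,9], reject
3. q=(44,5) nearest=1 d=38 new=(11,5) → blocked by [11,16]×[5,9], reject
4. q=(27,30) nearest=0 d=29 new=(6,6) → add node 2 parent=0 cost=5
5. q=(13,31) nearest=2 d=25 new=(11,11) → add node 3 parent=2 cost=10
6. q=(4,19) nearest=3 d=8 new=(6,16) → add node 4 parent=3 cost=15
7. q=(11,34) nearest=4 d=18 new=(11,21) → blocked by [9,14]×[17,23], reject
8. q=(22,9) nearest=3 d=11 new=(16,9) → blocked by [11,16]×[5,9], reject
9. q=(30,4) nearest=3 d=19 new=(16,6) → blocked by [11,16]×[5,9], reject
10. q=(34,4) nearest=3 d=23 new=(16,6) → blocked by [11,16]×[5,9], reject
11. q=(36,19) nearest=3 d=25 new=(16,16) → add node 5 parent=3 cost=15
12. q=(39,29) nearest=5 d=23 new=(21,21) → add node 6 parent=5 cost=20
13. q=(27,22) nearest=6 d=6 new=(26,22) → add node 7 parent=6 cost=25
14. q=(9,8) nearest=2 d=3 new=(9,8) → add node 8 parent=2 cost=8
15. q=(35,22) nearest=7 d=9 new=(31,22) → blocked by [28,39]×[15,22], reject
16. q=(12,11) nearest=3 d=1 new=(12,11) → add node 9 parent=3 cost=11
17. q=(1,24) nearest=4 d=8 new=(1,21) → add node 10 parent=4 cost=20
18. q=(24,8) nearest=5 d=8 new=(21,11) → blocked by [18,24]×[4,11], reject
19. q=(4,30) nearest=10 d=9 new=(4,26) → blocked by [4,7]×[19,26], reject
20. q=(44,17) nearest=7 d=18 new=(31,17) → blocked by [28,39]×[15,22], reject
21. q=(28,32) nearest=7 d=10 new=(28,27) → add node 11 parent=7 cost=30
22. q=(17,6) nearest=9 d=5 new=(17,6) → blocked by [11,16]×[5,9], reject
23. q=(44,19) nearest=11 d=16 new=(33,22) → blocked by [28,39]×[15,22], reject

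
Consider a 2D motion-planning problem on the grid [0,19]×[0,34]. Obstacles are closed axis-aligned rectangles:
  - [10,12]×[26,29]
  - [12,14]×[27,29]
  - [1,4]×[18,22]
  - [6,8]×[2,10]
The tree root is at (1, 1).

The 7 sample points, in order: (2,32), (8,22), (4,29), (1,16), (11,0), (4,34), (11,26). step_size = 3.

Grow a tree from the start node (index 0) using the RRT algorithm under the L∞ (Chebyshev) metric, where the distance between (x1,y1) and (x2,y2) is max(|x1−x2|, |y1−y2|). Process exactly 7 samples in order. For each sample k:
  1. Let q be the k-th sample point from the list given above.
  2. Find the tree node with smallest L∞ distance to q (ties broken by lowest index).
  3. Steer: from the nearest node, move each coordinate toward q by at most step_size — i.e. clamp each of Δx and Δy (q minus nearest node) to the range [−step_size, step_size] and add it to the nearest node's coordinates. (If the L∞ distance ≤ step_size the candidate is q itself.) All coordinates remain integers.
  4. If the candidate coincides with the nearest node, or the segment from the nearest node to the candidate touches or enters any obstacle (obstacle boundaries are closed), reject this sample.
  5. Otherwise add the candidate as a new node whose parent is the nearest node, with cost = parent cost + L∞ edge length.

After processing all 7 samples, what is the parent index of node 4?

Parent of node 4: 3

1. q=(2,32) nearest=0 d=31 new=(2,4) → add node 1 parent=0 cost=3
2. q=(8,22) nearest=1 d=18 new=(5,7) → add node 2 parent=1 cost=6
3. q=(4,29) nearest=2 d=22 new=(4,10) → add node 3 parent=2 cost=9
4. q=(1,16) nearest=3 d=6 new=(1,13) → add node 4 parent=3 cost=12
5. q=(11,0) nearest=2 d=7 new=(8,4) → blocked by [6,8]×[2,10], reject
6. q=(4,34) nearest=4 d=21 new=(4,16) → add node 5 parent=4 cost=15
7. q=(11,26) nearest=5 d=10 new=(7,19) → add node 6 parent=5 cost=18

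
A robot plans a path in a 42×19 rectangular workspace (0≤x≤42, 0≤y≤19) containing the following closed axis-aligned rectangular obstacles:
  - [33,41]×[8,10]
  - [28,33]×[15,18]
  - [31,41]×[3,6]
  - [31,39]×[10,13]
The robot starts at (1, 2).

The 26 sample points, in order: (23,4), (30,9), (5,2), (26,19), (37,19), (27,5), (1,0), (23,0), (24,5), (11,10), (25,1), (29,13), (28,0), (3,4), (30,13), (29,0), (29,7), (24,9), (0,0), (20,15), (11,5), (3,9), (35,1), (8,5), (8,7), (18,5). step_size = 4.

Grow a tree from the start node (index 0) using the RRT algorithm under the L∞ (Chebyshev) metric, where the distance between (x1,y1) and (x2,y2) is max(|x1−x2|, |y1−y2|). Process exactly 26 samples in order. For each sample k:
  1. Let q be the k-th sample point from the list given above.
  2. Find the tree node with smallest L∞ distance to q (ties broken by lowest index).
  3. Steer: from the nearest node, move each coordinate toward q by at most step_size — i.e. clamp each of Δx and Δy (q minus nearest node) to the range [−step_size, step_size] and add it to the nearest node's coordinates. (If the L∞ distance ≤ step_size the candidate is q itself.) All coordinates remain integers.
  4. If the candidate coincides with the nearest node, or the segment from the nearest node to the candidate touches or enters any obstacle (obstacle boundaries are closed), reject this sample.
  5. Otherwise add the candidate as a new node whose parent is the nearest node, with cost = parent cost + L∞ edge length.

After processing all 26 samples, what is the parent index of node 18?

1. q=(23,4) nearest=0 d=22 new=(5,4) → add node 1 parent=0 cost=4
2. q=(30,9) nearest=1 d=25 new=(9,8) → add node 2 parent=1 cost=8
3. q=(5,2) nearest=1 d=2 new=(5,2) → add node 3 parent=1 cost=6
4. q=(26,19) nearest=2 d=17 new=(13,12) → add node 4 parent=2 cost=12
5. q=(37,19) nearest=4 d=24 new=(17,16) → add node 5 parent=4 cost=16
6. q=(27,5) nearest=5 d=11 new=(21,12) → add node 6 parent=5 cost=20
7. q=(1,0) nearest=0 d=2 new=(1,0) → add node 7 parent=0 cost=2
8. q=(23,0) nearest=4 d=12 new=(17,8) → add node 8 parent=4 cost=16
9. q=(24,5) nearest=6 d=7 new=(24,8) → add node 9 parent=6 cost=24
10. q=(11,10) nearest=2 d=2 new=(11,10) → add node 10 parent=2 cost=10
11. q=(25,1) nearest=9 d=7 new=(25,4) → add node 11 parent=9 cost=28
12. q=(29,13) nearest=9 d=5 new=(28,12) → add node 12 parent=9 cost=28
13. q=(28,0) nearest=11 d=4 new=(28,0) → add node 13 parent=11 cost=32
14. q=(3,4) nearest=0 d=2 new=(3,4) → add node 14 parent=0 cost=2
15. q=(30,13) nearest=12 d=2 new=(30,13) → add node 15 parent=12 cost=30
16. q=(29,0) nearest=13 d=1 new=(29,0) → add node 16 parent=13 cost=33
17. q=(29,7) nearest=11 d=4 new=(29,7) → add node 17 parent=11 cost=32
18. q=(24,9) nearest=9 d=1 new=(24,9) → add node 18 parent=9 cost=25
19. q=(0,0) nearest=7 d=1 new=(0,0) → add node 19 parent=7 cost=3
20. q=(20,15) nearest=5 d=3 new=(20,15) → add node 20 parent=5 cost=19
21. q=(11,5) nearest=2 d=3 new=(11,5) → add node 21 parent=2 cost=11
22. q=(3,9) nearest=1 d=5 new=(3,8) → add node 22 parent=1 cost=8
23. q=(35,1) nearest=16 d=6 new=(33,1) → add node 23 parent=16 cost=37
24. q=(8,5) nearest=1 d=3 new=(8,5) → add node 24 parent=1 cost=7
25. q=(8,7) nearest=2 d=1 new=(8,7) → add node 25 parent=2 cost=9
26. q=(18,5) nearest=8 d=3 new=(18,5) → add node 26 parent=8 cost=19

Parent of node 18: 9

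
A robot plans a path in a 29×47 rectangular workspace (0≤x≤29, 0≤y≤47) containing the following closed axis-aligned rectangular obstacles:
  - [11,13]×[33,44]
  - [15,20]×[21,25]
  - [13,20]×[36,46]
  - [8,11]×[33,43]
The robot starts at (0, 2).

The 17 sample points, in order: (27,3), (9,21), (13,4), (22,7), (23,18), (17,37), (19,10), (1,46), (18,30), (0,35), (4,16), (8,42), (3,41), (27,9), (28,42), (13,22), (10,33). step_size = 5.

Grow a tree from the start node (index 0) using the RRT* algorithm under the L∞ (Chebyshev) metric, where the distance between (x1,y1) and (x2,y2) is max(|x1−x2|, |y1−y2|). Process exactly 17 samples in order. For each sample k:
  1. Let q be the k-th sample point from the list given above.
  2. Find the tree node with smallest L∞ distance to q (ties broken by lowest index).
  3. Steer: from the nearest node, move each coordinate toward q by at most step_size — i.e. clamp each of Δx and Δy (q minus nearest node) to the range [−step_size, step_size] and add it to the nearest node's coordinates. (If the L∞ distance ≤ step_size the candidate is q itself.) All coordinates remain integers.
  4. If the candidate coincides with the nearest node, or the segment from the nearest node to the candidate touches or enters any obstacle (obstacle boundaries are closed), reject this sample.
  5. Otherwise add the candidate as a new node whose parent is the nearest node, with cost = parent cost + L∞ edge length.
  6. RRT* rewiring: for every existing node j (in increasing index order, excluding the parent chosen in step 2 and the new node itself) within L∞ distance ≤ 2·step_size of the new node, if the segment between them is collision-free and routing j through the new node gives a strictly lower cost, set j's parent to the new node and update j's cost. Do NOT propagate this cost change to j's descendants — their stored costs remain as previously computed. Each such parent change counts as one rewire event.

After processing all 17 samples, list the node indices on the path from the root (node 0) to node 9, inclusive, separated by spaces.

1. q=(27,3) nearest=0 d=27 new=(5,3) → add node 1 parent=0 cost=5
2. q=(9,21) nearest=1 d=18 new=(9,8) → add node 2 parent=1 cost=10
3. q=(13,4) nearest=2 d=4 new=(13,4) → add node 3 parent=2 cost=14
4. q=(22,7) nearest=3 d=9 new=(18,7) → add node 4 parent=3 cost=19
5. q=(23,18) nearest=4 d=11 new=(23,12) → add node 5 parent=4 cost=24
6. q=(17,37) nearest=5 d=25 new=(18,17) → add node 6 parent=5 cost=29
7. q=(19,10) nearest=4 d=3 new=(19,10) → add node 7 parent=4 cost=22
8. q=(1,46) nearest=6 d=29 new=(13,22) → add node 8 parent=6 cost=34
9. q=(18,30) nearest=8 d=8 new=(18,27) → blocked by [15,20]×[21,25], reject
10. q=(0,35) nearest=8 d=13 new=(8,27) → add node 9 parent=8 cost=39
11. q=(4,16) nearest=2 d=8 new=(4,13) → add node 10 parent=2 cost=15; rewire 8→10 (24<34)
12. q=(8,42) nearest=9 d=15 new=(8,32) → add node 11 parent=9 cost=44
13. q=(3,41) nearest=11 d=9 new=(3,37) → add node 12 parent=11 cost=49
14. q=(27,9) nearest=5 d=4 new=(27,9) → add node 13 parent=5 cost=28
15. q=(28,42) nearest=8 d=20 new=(18,27) → blocked by [15,20]×[21,25], reject
16. q=(13,22) nearest=8 d=0 → coincident, reject
17. q=(10,33) nearest=11 d=2 new=(10,33) → blocked by [8,11]×[33,43], reject

Path: 0 1 2 10 8 9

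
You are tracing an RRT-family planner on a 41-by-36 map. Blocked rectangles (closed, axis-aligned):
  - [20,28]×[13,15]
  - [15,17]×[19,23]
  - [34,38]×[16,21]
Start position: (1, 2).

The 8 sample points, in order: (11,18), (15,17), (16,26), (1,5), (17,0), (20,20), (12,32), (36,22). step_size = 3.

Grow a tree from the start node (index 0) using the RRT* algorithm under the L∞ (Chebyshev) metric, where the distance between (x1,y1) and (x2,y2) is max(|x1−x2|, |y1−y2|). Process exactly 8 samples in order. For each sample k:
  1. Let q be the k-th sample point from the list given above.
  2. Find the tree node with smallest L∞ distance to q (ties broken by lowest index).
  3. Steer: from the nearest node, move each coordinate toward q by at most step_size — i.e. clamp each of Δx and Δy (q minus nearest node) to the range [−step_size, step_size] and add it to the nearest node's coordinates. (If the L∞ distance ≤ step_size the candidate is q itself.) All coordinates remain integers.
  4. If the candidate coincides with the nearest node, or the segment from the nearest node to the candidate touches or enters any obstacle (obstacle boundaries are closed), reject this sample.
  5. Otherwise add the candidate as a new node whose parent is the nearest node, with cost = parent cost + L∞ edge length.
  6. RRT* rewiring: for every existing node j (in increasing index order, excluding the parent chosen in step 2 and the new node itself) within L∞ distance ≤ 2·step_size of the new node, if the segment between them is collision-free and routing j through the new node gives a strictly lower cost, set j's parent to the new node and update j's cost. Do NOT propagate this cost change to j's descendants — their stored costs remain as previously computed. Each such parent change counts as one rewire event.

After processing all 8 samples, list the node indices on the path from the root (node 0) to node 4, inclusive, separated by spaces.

1. q=(11,18) nearest=0 d=16 new=(4,5) → add node 1 parent=0 cost=3
2. q=(15,17) nearest=1 d=12 new=(7,8) → add node 2 parent=1 cost=6
3. q=(16,26) nearest=2 d=18 new=(10,11) → add node 3 parent=2 cost=9
4. q=(1,5) nearest=0 d=3 new=(1,5) → add node 4 parent=0 cost=3
5. q=(17,0) nearest=2 d=10 new=(10,5) → add node 5 parent=2 cost=9
6. q=(20,20) nearest=3 d=10 new=(13,14) → add node 6 parent=3 cost=12
7. q=(12,32) nearest=6 d=18 new=(12,17) → add node 7 parent=6 cost=15
8. q=(36,22) nearest=6 d=23 new=(16,17) → add node 8 parent=6 cost=15

Path: 0 4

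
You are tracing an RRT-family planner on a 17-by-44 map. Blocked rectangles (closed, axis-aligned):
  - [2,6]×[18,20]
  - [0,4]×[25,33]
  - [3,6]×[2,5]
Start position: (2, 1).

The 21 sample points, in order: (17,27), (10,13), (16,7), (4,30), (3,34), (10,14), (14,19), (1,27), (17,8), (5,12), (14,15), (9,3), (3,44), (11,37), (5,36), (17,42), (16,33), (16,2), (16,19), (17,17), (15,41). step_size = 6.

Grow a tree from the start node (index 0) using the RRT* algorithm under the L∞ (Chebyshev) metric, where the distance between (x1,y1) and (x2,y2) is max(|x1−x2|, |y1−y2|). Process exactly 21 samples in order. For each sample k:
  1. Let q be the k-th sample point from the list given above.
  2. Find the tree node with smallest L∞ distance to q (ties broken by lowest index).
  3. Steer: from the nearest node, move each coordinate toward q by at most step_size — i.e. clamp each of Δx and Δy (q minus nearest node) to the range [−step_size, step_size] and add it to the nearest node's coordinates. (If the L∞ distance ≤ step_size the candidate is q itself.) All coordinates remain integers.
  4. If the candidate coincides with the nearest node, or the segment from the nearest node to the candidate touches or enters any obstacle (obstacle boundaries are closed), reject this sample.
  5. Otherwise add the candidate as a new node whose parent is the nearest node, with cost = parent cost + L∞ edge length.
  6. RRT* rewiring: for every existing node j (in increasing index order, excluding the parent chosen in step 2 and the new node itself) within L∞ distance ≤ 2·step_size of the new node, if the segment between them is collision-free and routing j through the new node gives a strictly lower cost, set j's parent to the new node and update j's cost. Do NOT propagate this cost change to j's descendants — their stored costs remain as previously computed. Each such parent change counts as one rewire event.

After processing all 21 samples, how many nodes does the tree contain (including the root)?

Node count: 16

1. q=(17,27) nearest=0 d=26 new=(8,7) → blocked by [3,6]×[2,5], reject
2. q=(10,13) nearest=0 d=12 new=(8,7) → blocked by [3,6]×[2,5], reject
3. q=(16,7) nearest=0 d=14 new=(8,7) → blocked by [3,6]×[2,5], reject
4. q=(4,30) nearest=0 d=29 new=(4,7) → blocked by [3,6]×[2,5], reject
5. q=(3,34) nearest=0 d=33 new=(3,7) → add node 1 parent=0 cost=6
6. q=(10,14) nearest=1 d=7 new=(9,13) → add node 2 parent=1 cost=12
7. q=(14,19) nearest=2 d=6 new=(14,19) → add node 3 parent=2 cost=18
8. q=(1,27) nearest=3 d=13 new=(8,25) → add node 4 parent=3 cost=24
9. q=(17,8) nearest=2 d=8 new=(15,8) → add node 5 parent=2 cost=18
10. q=(5,12) nearest=2 d=4 new=(5,12) → add node 6 parent=2 cost=16
11. q=(14,15) nearest=3 d=4 new=(14,15) → add node 7 parent=3 cost=22
12. q=(9,3) nearest=1 d=6 new=(9,3) → blocked by [3,6]×[2,5], reject
13. q=(3,44) nearest=4 d=19 new=(3,31) → blocked by [0,4]×[25,33], reject
14. q=(11,37) nearest=4 d=12 new=(11,31) → add node 8 parent=4 cost=30
15. q=(5,36) nearest=8 d=6 new=(5,36) → add node 9 parent=8 cost=36
16. q=(17,42) nearest=8 d=11 new=(17,37) → add node 10 parent=8 cost=36
17. q=(16,33) nearest=10 d=4 new=(16,33) → add node 11 parent=10 cost=40
18. q=(16,2) nearest=5 d=6 new=(16,2) → add node 12 parent=5 cost=24
19. q=(16,19) nearest=3 d=2 new=(16,19) → add node 13 parent=3 cost=20
20. q=(17,17) nearest=13 d=2 new=(17,17) → add node 14 parent=13 cost=22
21. q=(15,41) nearest=10 d=4 new=(15,41) → add node 15 parent=10 cost=40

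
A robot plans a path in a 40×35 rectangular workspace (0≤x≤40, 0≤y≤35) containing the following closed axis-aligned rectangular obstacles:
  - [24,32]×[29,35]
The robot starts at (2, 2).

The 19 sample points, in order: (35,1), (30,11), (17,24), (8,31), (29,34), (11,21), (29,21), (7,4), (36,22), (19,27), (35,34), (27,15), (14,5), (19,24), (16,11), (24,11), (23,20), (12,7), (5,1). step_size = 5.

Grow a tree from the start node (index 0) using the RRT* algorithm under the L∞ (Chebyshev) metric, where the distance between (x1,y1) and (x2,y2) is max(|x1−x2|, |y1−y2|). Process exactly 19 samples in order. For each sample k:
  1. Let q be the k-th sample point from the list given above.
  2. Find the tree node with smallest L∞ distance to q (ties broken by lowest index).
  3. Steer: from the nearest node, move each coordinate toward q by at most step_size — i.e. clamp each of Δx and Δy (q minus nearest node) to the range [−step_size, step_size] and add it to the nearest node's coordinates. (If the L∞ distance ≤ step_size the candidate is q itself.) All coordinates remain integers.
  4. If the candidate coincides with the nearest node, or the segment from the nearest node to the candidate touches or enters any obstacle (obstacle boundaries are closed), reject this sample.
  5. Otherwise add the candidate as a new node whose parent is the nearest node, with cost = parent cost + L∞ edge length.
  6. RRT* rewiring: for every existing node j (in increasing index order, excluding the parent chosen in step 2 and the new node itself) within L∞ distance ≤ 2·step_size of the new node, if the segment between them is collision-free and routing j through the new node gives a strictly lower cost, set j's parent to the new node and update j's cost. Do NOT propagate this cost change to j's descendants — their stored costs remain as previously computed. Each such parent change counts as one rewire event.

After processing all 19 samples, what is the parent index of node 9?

1. q=(35,1) nearest=0 d=33 new=(7,1) → add node 1 parent=0 cost=5
2. q=(30,11) nearest=1 d=23 new=(12,6) → add node 2 parent=1 cost=10
3. q=(17,24) nearest=2 d=18 new=(17,11) → add node 3 parent=2 cost=15
4. q=(8,31) nearest=3 d=20 new=(12,16) → add node 4 parent=3 cost=20
5. q=(29,34) nearest=4 d=18 new=(17,21) → add node 5 parent=4 cost=25
6. q=(11,21) nearest=4 d=5 new=(11,21) → add node 6 parent=4 cost=25
7. q=(29,21) nearest=3 d=12 new=(22,16) → add node 7 parent=3 cost=20
8. q=(7,4) nearest=1 d=3 new=(7,4) → add node 8 parent=1 cost=8
9. q=(36,22) nearest=7 d=14 new=(27,21) → add node 9 parent=7 cost=25
10. q=(19,27) nearest=5 d=6 new=(19,26) → add node 10 parent=5 cost=30
11. q=(35,34) nearest=9 d=13 new=(32,26) → add node 11 parent=9 cost=30
12. q=(27,15) nearest=7 d=5 new=(27,15) → add node 12 parent=7 cost=25
13. q=(14,5) nearest=2 d=2 new=(14,5) → add node 13 parent=2 cost=12
14. q=(19,24) nearest=10 d=2 new=(19,24) → add node 14 parent=10 cost=32
15. q=(16,11) nearest=3 d=1 new=(16,11) → add node 15 parent=3 cost=16
16. q=(24,11) nearest=12 d=4 new=(24,11) → add node 16 parent=12 cost=29
17. q=(23,20) nearest=7 d=4 new=(23,20) → add node 17 parent=7 cost=24; rewire 14→17 (28<32)
18. q=(12,7) nearest=2 d=1 new=(12,7) → add node 18 parent=2 cost=11; rewire 15→18 (15<16)
19. q=(5,1) nearest=1 d=2 new=(5,1) → add node 19 parent=1 cost=7

Parent of node 9: 7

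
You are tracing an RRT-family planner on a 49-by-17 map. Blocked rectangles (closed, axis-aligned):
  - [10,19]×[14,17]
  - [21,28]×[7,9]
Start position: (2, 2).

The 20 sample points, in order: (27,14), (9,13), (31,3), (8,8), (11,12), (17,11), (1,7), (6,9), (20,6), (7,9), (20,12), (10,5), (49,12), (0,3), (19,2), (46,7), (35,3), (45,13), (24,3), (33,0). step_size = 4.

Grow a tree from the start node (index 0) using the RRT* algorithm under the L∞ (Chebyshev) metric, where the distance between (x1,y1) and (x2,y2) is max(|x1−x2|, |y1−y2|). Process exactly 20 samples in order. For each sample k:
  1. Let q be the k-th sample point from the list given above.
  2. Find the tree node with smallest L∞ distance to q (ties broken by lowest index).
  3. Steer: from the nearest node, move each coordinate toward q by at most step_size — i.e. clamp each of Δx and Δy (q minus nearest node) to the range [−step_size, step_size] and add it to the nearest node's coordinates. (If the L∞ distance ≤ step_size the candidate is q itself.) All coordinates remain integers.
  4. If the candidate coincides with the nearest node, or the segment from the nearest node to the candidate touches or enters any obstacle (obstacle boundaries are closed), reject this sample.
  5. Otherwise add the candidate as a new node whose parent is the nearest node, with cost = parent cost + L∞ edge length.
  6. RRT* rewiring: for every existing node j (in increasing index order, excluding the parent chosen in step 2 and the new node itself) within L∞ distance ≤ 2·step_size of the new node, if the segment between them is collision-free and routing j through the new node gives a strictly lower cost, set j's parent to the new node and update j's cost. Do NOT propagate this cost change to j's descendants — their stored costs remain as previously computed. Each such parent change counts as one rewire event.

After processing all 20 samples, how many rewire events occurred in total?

1. q=(27,14) nearest=0 d=25 new=(6,6) → add node 1 parent=0 cost=4
2. q=(9,13) nearest=1 d=7 new=(9,10) → add node 2 parent=1 cost=8
3. q=(31,3) nearest=2 d=22 new=(13,6) → add node 3 parent=2 cost=12
4. q=(8,8) nearest=1 d=2 new=(8,8) → add node 4 parent=1 cost=6; rewire 3→4 (11<12)
5. q=(11,12) nearest=2 d=2 new=(11,12) → add node 5 parent=2 cost=10
6. q=(17,11) nearest=3 d=5 new=(17,10) → add node 6 parent=3 cost=15
7. q=(1,7) nearest=0 d=5 new=(1,6) → add node 7 parent=0 cost=4
8. q=(6,9) nearest=4 d=2 new=(6,9) → add node 8 parent=4 cost=8
9. q=(20,6) nearest=6 d=4 new=(20,6) → add node 9 parent=6 cost=19
10. q=(7,9) nearest=4 d=1 new=(7,9) → add node 10 parent=4 cost=7
11. q=(20,12) nearest=6 d=3 new=(20,12) → add node 11 parent=6 cost=18
12. q=(10,5) nearest=3 d=3 new=(10,5) → add node 12 parent=3 cost=14
13. q=(49,12) nearest=9 d=29 new=(24,10) → blocked by [21,28]×[7,9], reject
14. q=(0,3) nearest=0 d=2 new=(0,3) → add node 13 parent=0 cost=2
15. q=(19,2) nearest=9 d=4 new=(19,2) → add node 14 parent=9 cost=23
16. q=(46,7) nearest=9 d=26 new=(24,7) → blocked by [21,28]×[7,9], reject
17. q=(35,3) nearest=9 d=15 new=(24,3) → add node 15 parent=9 cost=23
18. q=(45,13) nearest=15 d=21 new=(28,7) → blocked by [21,28]×[7,9], reject
19. q=(24,3) nearest=15 d=0 → coincident, reject
20. q=(33,0) nearest=15 d=9 new=(28,0) → add node 16 parent=15 cost=27

Rewire events: 1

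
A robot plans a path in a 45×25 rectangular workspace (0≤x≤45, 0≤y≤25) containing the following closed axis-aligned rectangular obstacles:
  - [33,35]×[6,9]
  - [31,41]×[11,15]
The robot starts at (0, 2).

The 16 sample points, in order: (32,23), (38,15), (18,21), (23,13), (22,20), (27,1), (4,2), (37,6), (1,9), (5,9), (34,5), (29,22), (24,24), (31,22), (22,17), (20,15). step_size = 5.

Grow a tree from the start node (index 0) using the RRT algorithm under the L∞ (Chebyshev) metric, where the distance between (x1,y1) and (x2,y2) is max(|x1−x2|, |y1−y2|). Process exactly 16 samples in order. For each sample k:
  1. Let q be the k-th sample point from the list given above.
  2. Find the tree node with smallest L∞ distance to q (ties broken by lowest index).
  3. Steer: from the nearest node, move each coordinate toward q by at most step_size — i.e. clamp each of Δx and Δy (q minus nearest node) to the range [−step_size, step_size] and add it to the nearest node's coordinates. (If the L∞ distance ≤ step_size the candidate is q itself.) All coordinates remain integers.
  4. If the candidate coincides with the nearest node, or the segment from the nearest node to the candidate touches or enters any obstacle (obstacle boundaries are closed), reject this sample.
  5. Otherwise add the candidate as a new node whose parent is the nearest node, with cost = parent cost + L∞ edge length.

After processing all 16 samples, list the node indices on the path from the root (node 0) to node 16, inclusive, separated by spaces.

1. q=(32,23) nearest=0 d=32 new=(5,7) → add node 1 parent=0 cost=5
2. q=(38,15) nearest=1 d=33 new=(10,12) → add node 2 parent=1 cost=10
3. q=(18,21) nearest=2 d=9 new=(15,17) → add node 3 parent=2 cost=15
4. q=(23,13) nearest=3 d=8 new=(20,13) → add node 4 parent=3 cost=20
5. q=(22,20) nearest=3 d=7 new=(20,20) → add node 5 parent=3 cost=20
6. q=(27,1) nearest=4 d=12 new=(25,8) → add node 6 parent=4 cost=25
7. q=(4,2) nearest=0 d=4 new=(4,2) → add node 7 parent=0 cost=4
8. q=(37,6) nearest=6 d=12 new=(30,6) → add node 8 parent=6 cost=30
9. q=(1,9) nearest=1 d=4 new=(1,9) → add node 9 parent=1 cost=9
10. q=(5,9) nearest=1 d=2 new=(5,9) → add node 10 parent=1 cost=7
11. q=(34,5) nearest=8 d=4 new=(34,5) → add node 11 parent=8 cost=34
12. q=(29,22) nearest=4 d=9 new=(25,18) → add node 12 parent=4 cost=25
13. q=(24,24) nearest=5 d=4 new=(24,24) → add node 13 parent=5 cost=24
14. q=(31,22) nearest=12 d=6 new=(30,22) → add node 14 parent=12 cost=30
15. q=(22,17) nearest=5 d=3 new=(22,17) → add node 15 parent=5 cost=23
16. q=(20,15) nearest=4 d=2 new=(20,15) → add node 16 parent=4 cost=22

Path: 0 1 2 3 4 16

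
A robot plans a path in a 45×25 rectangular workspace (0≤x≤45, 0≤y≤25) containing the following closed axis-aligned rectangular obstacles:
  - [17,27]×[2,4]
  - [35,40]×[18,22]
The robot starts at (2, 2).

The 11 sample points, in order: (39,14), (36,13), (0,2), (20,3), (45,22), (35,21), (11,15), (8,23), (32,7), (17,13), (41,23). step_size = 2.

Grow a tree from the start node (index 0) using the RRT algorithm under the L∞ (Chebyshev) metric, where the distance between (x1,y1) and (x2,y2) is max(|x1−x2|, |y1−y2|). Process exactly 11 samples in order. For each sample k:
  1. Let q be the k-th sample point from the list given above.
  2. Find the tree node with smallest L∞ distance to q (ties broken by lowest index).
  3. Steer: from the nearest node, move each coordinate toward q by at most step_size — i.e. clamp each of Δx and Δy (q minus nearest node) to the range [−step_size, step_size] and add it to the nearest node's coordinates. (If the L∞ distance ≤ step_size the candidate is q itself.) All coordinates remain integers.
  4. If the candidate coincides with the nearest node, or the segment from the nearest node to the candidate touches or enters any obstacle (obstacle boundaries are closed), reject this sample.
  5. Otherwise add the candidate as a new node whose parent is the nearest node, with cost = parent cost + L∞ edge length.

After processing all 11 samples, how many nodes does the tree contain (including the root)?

Node count: 12

1. q=(39,14) nearest=0 d=37 new=(4,4) → add node 1 parent=0 cost=2
2. q=(36,13) nearest=1 d=32 new=(6,6) → add node 2 parent=1 cost=4
3. q=(0,2) nearest=0 d=2 new=(0,2) → add node 3 parent=0 cost=2
4. q=(20,3) nearest=2 d=14 new=(8,4) → add node 4 parent=2 cost=6
5. q=(45,22) nearest=4 d=37 new=(10,6) → add node 5 parent=4 cost=8
6. q=(35,21) nearest=5 d=25 new=(12,8) → add node 6 parent=5 cost=10
7. q=(11,15) nearest=6 d=7 new=(11,10) → add node 7 parent=6 cost=12
8. q=(8,23) nearest=7 d=13 new=(9,12) → add node 8 parent=7 cost=14
9. q=(32,7) nearest=6 d=20 new=(14,7) → add node 9 parent=6 cost=12
10. q=(17,13) nearest=6 d=5 new=(14,10) → add node 10 parent=6 cost=12
11. q=(41,23) nearest=9 d=27 new=(16,9) → add node 11 parent=9 cost=14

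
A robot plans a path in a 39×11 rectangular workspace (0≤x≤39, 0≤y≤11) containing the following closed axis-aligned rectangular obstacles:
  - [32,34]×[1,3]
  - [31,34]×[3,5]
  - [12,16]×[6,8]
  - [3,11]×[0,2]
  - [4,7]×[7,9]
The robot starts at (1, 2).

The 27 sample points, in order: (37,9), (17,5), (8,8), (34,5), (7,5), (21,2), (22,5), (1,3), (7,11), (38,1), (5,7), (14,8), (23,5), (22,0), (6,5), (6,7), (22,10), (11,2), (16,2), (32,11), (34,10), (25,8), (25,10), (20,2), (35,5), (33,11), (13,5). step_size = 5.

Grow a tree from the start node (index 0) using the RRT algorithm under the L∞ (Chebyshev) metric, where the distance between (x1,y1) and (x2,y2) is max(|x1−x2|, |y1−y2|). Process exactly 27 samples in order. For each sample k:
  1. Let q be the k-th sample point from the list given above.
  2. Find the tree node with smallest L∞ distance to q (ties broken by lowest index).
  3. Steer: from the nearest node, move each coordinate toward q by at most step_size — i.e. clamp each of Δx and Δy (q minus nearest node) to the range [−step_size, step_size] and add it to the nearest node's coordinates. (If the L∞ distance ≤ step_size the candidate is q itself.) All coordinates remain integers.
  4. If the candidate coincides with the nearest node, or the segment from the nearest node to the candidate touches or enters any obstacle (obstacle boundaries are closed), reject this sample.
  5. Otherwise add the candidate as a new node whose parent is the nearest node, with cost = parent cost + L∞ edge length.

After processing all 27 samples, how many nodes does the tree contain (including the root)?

Node count: 21

1. q=(37,9) nearest=0 d=36 new=(6,7) → blocked by [4,7]×[7,9], reject
2. q=(17,5) nearest=0 d=16 new=(6,5) → add node 1 parent=0 cost=5
3. q=(8,8) nearest=1 d=3 new=(8,8) → add node 2 parent=1 cost=8
4. q=(34,5) nearest=2 d=26 new=(13,5) → add node 3 parent=2 cost=13
5. q=(7,5) nearest=1 d=1 new=(7,5) → add node 4 parent=1 cost=6
6. q=(21,2) nearest=3 d=8 new=(18,2) → add node 5 parent=3 cost=18
7. q=(22,5) nearest=5 d=4 new=(22,5) → add node 6 parent=5 cost=22
8. q=(1,3) nearest=0 d=1 new=(1,3) → add node 7 parent=0 cost=1
9. q=(7,11) nearest=2 d=3 new=(7,11) → add node 8 parent=2 cost=11
10. q=(38,1) nearest=6 d=16 new=(27,1) → add node 9 parent=6 cost=27
11. q=(5,7) nearest=1 d=2 new=(5,7) → blocked by [4,7]×[7,9], reject
12. q=(14,8) nearest=3 d=3 new=(14,8) → blocked by [12,16]×[6,8], reject
13. q=(23,5) nearest=6 d=1 new=(23,5) → add node 10 parent=6 cost=23
14. q=(22,0) nearest=5 d=4 new=(22,0) → add node 11 parent=5 cost=22
15. q=(6,5) nearest=1 d=0 → coincident, reject
16. q=(6,7) nearest=1 d=2 new=(6,7) → blocked by [4,7]×[7,9], reject
17. q=(22,10) nearest=6 d=5 new=(22,10) → add node 12 parent=6 cost=27
18. q=(11,2) nearest=3 d=3 new=(11,2) → blocked by [3,11]×[0,2], reject
19. q=(16,2) nearest=5 d=2 new=(16,2) → add node 13 parent=5 cost=20
20. q=(32,11) nearest=10 d=9 new=(28,10) → add node 14 parent=10 cost=28
21. q=(34,10) nearest=14 d=6 new=(33,10) → add node 15 parent=14 cost=33
22. q=(25,8) nearest=6 d=3 new=(25,8) → add node 16 parent=6 cost=25
23. q=(25,10) nearest=16 d=2 new=(25,10) → add node 17 parent=16 cost=27
24. q=(20,2) nearest=5 d=2 new=(20,2) → add node 18 parent=5 cost=20
25. q=(35,5) nearest=15 d=5 new=(35,5) → add node 19 parent=15 cost=38
26. q=(33,11) nearest=15 d=1 new=(33,11) → add node 20 parent=15 cost=34
27. q=(13,5) nearest=3 d=0 → coincident, reject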